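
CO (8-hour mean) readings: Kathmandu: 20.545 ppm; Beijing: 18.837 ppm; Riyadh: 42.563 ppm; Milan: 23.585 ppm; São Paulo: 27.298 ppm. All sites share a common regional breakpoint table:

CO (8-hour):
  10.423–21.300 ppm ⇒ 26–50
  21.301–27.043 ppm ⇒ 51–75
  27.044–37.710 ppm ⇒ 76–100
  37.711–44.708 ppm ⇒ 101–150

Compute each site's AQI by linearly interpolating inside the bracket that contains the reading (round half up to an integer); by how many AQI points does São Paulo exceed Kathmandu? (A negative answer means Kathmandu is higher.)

Kathmandu: 20.545 ∈ [10.423, 21.300] ↔ index [26, 50].
26 + (20.545−10.423)·(50−26)/(21.300−10.423) = 26 + 10.122·24/10.877 ≈ 48.33, so AQI = 48.
Beijing: 18.837 lies in 10.423–21.300, so I_lo=26, I_hi=50, C_lo=10.423, C_hi=21.300.
(50−26)/(21.300−10.423) × (18.837−10.423) + 26 = 24/10.877 × 8.414 + 26 ≈ 44.57 → 45.
Riyadh: 42.563 lies in 37.711–44.708, so I_lo=101, I_hi=150, C_lo=37.711, C_hi=44.708.
(150−101)/(44.708−37.711) × (42.563−37.711) + 101 = 49/6.997 × 4.852 + 101 ≈ 134.98 → 135.
Milan: 23.585 lies in 21.301–27.043, so I_lo=51, I_hi=75, C_lo=21.301, C_hi=27.043.
(75−51)/(27.043−21.301) × (23.585−21.301) + 51 = 24/5.742 × 2.284 + 51 ≈ 60.55 → 61.
São Paulo: 27.298 lies in 27.044–37.710, so I_lo=76, I_hi=100, C_lo=27.044, C_hi=37.710.
(100−76)/(37.710−27.044) × (27.298−27.044) + 76 = 24/10.666 × 0.254 + 76 ≈ 76.57 → 77.
AQIs: Kathmandu=48, Beijing=45, Riyadh=135, Milan=61, São Paulo=77. São Paulo (77) − Kathmandu (48) = 29.

29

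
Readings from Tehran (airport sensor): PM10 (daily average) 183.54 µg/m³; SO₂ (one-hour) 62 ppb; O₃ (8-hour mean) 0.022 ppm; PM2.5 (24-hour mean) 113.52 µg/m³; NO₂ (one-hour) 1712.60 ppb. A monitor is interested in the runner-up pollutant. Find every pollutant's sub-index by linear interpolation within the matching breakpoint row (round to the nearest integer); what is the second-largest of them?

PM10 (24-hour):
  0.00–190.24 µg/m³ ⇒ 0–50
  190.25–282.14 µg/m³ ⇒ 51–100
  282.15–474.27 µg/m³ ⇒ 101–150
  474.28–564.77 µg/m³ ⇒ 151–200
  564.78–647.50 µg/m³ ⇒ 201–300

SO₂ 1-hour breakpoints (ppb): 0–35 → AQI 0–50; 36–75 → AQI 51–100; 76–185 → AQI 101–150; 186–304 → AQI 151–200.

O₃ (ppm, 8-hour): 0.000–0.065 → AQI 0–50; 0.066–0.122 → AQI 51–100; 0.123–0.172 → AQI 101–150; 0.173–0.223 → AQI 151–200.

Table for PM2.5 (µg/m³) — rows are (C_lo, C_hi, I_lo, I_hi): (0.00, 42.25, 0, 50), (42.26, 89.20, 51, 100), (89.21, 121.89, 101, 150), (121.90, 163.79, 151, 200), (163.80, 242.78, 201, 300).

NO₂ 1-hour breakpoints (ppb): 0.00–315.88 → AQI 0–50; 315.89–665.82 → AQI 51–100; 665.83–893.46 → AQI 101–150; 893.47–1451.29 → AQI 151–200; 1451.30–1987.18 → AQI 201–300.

PM10: 183.54 lies in 0.00–190.24, so I_lo=0, I_hi=50, C_lo=0.00, C_hi=190.24.
(50−0)/(190.24−0.00) × (183.54−0.00) + 0 = 50/190.24 × 183.54 + 0 ≈ 48.24 → 48.
SO₂ 62: bracket 36–75 → index 51–100; slope 49/39, offset 26.
AQI = 51 + 49/39·26 ≈ 83.67 ⇒ 84.
O₃ 0.022: bracket 0.000–0.065 → index 0–50; slope 50/0.065, offset 0.022.
AQI = 0 + 50/0.065·0.022 ≈ 16.92 ⇒ 17.
PM2.5: 113.52 ∈ [89.21, 121.89] ↔ index [101, 150].
101 + (113.52−89.21)·(150−101)/(121.89−89.21) = 101 + 24.31·49/32.68 ≈ 137.45, so AQI = 137.
NO₂: 1712.60 ∈ [1451.30, 1987.18] ↔ index [201, 300].
201 + (1712.60−1451.30)·(300−201)/(1987.18−1451.30) = 201 + 261.30·99/535.88 ≈ 249.27, so AQI = 249.
Sub-indices: PM10→48, SO₂→84, O₃→17, PM2.5→137, NO₂→249. Ranked high→low: 249, 137, 84, 48, 17. Second-highest sub-index = 137.

137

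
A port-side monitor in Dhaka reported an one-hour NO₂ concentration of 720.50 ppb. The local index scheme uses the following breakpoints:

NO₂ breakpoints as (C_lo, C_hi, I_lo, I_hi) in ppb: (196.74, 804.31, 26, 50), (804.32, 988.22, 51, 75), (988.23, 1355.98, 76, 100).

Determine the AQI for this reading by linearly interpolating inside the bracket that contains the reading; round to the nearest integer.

47

NO₂: 720.50 lies in 196.74–804.31, so I_lo=26, I_hi=50, C_lo=196.74, C_hi=804.31.
(50−26)/(804.31−196.74) × (720.50−196.74) + 26 = 24/607.57 × 523.76 + 26 ≈ 46.69 → 47.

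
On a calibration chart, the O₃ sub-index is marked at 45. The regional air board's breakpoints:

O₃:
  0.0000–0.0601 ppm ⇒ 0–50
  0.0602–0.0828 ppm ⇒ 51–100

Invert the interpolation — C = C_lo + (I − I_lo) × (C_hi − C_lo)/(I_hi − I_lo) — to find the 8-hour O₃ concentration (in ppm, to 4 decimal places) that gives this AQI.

0.0541

AQI 45 lies in the 0–50 band, which corresponds to 0.0000–0.0601 ppm.
C = 0.0000 + (45−0)×(0.0601−0.0000)/(50−0) = 0.0000 + 45×0.0601/50 ≈ 0.054090 ppm → 0.0541 ppm to 4 dp.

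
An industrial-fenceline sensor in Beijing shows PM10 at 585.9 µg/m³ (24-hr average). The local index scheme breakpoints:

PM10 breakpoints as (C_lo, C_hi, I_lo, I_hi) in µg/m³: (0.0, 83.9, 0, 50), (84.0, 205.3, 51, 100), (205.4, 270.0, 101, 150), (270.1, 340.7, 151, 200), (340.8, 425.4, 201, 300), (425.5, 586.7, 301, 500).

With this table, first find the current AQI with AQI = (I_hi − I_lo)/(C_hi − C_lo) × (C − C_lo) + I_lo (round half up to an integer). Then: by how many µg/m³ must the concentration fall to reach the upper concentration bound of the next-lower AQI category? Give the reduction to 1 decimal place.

160.5

PM10: 585.9 ∈ [425.5, 586.7] ↔ index [301, 500].
301 + (585.9−425.5)·(500−301)/(586.7−425.5) = 301 + 160.4·199/161.2 ≈ 499.01, so AQI = 499.
Current AQI 499 is in the Hazardous range (301–500). The next-lower category tops out at AQI 300, whose upper concentration bound is 425.4 µg/m³.
Reduction needed = 585.9 − 425.4 = 160.5 µg/m³.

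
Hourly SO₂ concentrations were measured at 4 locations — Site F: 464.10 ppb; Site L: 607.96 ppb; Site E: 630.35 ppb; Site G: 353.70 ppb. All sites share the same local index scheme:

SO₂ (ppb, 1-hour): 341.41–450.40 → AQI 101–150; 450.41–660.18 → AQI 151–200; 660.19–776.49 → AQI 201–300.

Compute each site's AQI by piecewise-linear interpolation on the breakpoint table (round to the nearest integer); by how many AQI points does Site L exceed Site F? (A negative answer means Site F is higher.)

34

Site F: row 450.41–660.18 (AQI 151–200). (200−151)·(464.10−450.41)/(660.18−450.41) + 151 = 49·13.69/209.77 + 151 ≈ 154.20 → 154.
Site L: 607.96 ∈ [450.41, 660.18] ↔ index [151, 200].
151 + (607.96−450.41)·(200−151)/(660.18−450.41) = 151 + 157.55·49/209.77 ≈ 187.80, so AQI = 188.
Site E: 630.35 lies in 450.41–660.18, so I_lo=151, I_hi=200, C_lo=450.41, C_hi=660.18.
(200−151)/(660.18−450.41) × (630.35−450.41) + 151 = 49/209.77 × 179.94 + 151 ≈ 193.03 → 193.
Site G 353.70: bracket 341.41–450.40 → index 101–150; slope 49/108.99, offset 12.29.
AQI = 101 + 49/108.99·12.29 ≈ 106.53 ⇒ 107.
AQIs: Site F=154, Site L=188, Site E=193, Site G=107. Site L (188) − Site F (154) = 34.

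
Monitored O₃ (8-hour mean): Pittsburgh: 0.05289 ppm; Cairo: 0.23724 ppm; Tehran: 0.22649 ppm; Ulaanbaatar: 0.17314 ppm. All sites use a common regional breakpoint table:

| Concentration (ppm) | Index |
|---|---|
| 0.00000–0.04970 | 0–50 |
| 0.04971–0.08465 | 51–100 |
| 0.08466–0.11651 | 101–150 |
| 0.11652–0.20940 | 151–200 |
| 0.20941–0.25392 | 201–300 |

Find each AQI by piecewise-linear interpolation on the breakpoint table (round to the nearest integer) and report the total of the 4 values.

Pittsburgh: 0.05289 ∈ [0.04971, 0.08465] ↔ index [51, 100].
51 + (0.05289−0.04971)·(100−51)/(0.08465−0.04971) = 51 + 0.00318·49/0.03494 ≈ 55.46, so AQI = 55.
Cairo 0.23724: bracket 0.20941–0.25392 → index 201–300; slope 99/0.04451, offset 0.02783.
AQI = 201 + 99/0.04451·0.02783 ≈ 262.90 ⇒ 263.
Tehran: 0.22649 ∈ [0.20941, 0.25392] ↔ index [201, 300].
201 + (0.22649−0.20941)·(300−201)/(0.25392−0.20941) = 201 + 0.01708·99/0.04451 ≈ 238.99, so AQI = 239.
Ulaanbaatar 0.17314: bracket 0.11652–0.20940 → index 151–200; slope 49/0.09288, offset 0.05662.
AQI = 151 + 49/0.09288·0.05662 ≈ 180.87 ⇒ 181.
AQIs: Pittsburgh=55, Cairo=263, Tehran=239, Ulaanbaatar=181. Sum = 55 + 263 + 239 + 181 = 738.

738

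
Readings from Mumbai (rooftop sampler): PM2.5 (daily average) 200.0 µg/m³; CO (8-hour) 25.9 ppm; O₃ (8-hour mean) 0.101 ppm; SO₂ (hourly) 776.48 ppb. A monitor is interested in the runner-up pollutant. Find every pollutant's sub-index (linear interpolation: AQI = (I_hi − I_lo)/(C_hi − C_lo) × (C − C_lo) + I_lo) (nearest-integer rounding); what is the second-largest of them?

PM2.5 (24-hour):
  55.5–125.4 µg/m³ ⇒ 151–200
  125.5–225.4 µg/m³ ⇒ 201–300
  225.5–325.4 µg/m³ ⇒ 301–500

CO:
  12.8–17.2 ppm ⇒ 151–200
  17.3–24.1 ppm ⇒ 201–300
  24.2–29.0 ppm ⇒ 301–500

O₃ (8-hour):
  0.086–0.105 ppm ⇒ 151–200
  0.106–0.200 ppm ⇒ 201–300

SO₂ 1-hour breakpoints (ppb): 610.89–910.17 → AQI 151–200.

PM2.5: 200.0 lies in 125.5–225.4, so I_lo=201, I_hi=300, C_lo=125.5, C_hi=225.4.
(300−201)/(225.4−125.5) × (200.0−125.5) + 201 = 99/99.9 × 74.5 + 201 ≈ 274.83 → 275.
CO: 25.9 ∈ [24.2, 29.0] ↔ index [301, 500].
301 + (25.9−24.2)·(500−301)/(29.0−24.2) = 301 + 1.7·199/4.8 ≈ 371.48, so AQI = 371.
O₃ 0.101: bracket 0.086–0.105 → index 151–200; slope 49/0.019, offset 0.015.
AQI = 151 + 49/0.019·0.015 ≈ 189.68 ⇒ 190.
SO₂: 776.48 lies in 610.89–910.17, so I_lo=151, I_hi=200, C_lo=610.89, C_hi=910.17.
(200−151)/(910.17−610.89) × (776.48−610.89) + 151 = 49/299.28 × 165.59 + 151 ≈ 178.11 → 178.
Sub-indices: PM2.5→275, CO→371, O₃→190, SO₂→178. Ranked high→low: 371, 275, 190, 178. Second-highest sub-index = 275.

275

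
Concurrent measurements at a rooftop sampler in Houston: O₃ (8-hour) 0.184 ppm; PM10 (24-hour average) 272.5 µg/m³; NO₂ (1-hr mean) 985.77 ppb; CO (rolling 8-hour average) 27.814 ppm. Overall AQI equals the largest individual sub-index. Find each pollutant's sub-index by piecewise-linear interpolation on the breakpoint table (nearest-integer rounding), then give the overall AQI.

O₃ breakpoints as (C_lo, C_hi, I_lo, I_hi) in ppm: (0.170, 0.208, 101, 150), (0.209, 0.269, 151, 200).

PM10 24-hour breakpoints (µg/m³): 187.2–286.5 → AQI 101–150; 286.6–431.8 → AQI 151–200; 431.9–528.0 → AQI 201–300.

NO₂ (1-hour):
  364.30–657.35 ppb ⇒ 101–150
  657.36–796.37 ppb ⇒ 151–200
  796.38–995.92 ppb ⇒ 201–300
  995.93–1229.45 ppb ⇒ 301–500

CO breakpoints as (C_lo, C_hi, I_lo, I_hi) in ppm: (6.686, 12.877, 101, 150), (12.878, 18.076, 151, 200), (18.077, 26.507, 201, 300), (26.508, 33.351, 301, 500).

O₃: 0.184 lies in 0.170–0.208, so I_lo=101, I_hi=150, C_lo=0.170, C_hi=0.208.
(150−101)/(0.208−0.170) × (0.184−0.170) + 101 = 49/0.038 × 0.014 + 101 ≈ 119.05 → 119.
PM10: 272.5 lies in 187.2–286.5, so I_lo=101, I_hi=150, C_lo=187.2, C_hi=286.5.
(150−101)/(286.5−187.2) × (272.5−187.2) + 101 = 49/99.3 × 85.3 + 101 ≈ 143.09 → 143.
NO₂: row 796.38–995.92 (AQI 201–300). (300−201)·(985.77−796.38)/(995.92−796.38) + 201 = 99·189.39/199.54 + 201 ≈ 294.96 → 295.
CO: 27.814 ∈ [26.508, 33.351] ↔ index [301, 500].
301 + (27.814−26.508)·(500−301)/(33.351−26.508) = 301 + 1.306·199/6.843 ≈ 338.98, so AQI = 339.
Sub-indices: O₃→119, PM10→143, NO₂→295, CO→339. Overall AQI = max = 339; dominant pollutant is CO.
AQI 339: Hazardous.

339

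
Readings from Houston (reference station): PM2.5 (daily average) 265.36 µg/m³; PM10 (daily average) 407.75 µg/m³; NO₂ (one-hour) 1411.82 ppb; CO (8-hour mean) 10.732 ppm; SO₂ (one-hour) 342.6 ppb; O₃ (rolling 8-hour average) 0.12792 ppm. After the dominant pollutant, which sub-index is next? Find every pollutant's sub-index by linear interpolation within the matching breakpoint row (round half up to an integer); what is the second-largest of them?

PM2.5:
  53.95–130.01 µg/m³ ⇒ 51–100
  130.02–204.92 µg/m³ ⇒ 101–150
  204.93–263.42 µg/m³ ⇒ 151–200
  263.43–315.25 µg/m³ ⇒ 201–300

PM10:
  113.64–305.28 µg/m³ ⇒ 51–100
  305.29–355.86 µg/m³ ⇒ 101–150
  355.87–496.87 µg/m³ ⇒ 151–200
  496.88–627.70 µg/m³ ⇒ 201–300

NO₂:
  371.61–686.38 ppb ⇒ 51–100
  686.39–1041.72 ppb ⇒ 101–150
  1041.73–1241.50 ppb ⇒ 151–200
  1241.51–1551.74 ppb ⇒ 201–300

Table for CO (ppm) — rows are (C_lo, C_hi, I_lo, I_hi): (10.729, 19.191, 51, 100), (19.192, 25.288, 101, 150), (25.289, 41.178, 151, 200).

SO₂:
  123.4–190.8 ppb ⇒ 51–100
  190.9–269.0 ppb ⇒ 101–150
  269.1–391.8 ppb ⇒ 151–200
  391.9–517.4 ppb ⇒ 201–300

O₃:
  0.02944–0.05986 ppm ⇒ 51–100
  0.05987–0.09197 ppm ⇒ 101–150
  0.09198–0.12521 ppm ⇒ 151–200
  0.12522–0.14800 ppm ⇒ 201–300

PM2.5: row 263.43–315.25 (AQI 201–300). (300−201)·(265.36−263.43)/(315.25−263.43) + 201 = 99·1.93/51.82 + 201 ≈ 204.69 → 205.
PM10: 407.75 lies in 355.87–496.87, so I_lo=151, I_hi=200, C_lo=355.87, C_hi=496.87.
(200−151)/(496.87−355.87) × (407.75−355.87) + 151 = 49/141.00 × 51.88 + 151 ≈ 169.03 → 169.
NO₂ 1411.82: bracket 1241.51–1551.74 → index 201–300; slope 99/310.23, offset 170.31.
AQI = 201 + 99/310.23·170.31 ≈ 255.35 ⇒ 255.
CO: 10.732 lies in 10.729–19.191, so I_lo=51, I_hi=100, C_lo=10.729, C_hi=19.191.
(100−51)/(19.191−10.729) × (10.732−10.729) + 51 = 49/8.462 × 0.003 + 51 ≈ 51.02 → 51.
SO₂: row 269.1–391.8 (AQI 151–200). (200−151)·(342.6−269.1)/(391.8−269.1) + 151 = 49·73.5/122.7 + 151 ≈ 180.35 → 180.
O₃: 0.12792 lies in 0.12522–0.14800, so I_lo=201, I_hi=300, C_lo=0.12522, C_hi=0.14800.
(300−201)/(0.14800−0.12522) × (0.12792−0.12522) + 201 = 99/0.02278 × 0.00270 + 201 ≈ 212.73 → 213.
Sub-indices: PM2.5→205, PM10→169, NO₂→255, CO→51, SO₂→180, O₃→213. Ranked high→low: 255, 213, 205, 180, 169, 51. Second-highest sub-index = 213.

213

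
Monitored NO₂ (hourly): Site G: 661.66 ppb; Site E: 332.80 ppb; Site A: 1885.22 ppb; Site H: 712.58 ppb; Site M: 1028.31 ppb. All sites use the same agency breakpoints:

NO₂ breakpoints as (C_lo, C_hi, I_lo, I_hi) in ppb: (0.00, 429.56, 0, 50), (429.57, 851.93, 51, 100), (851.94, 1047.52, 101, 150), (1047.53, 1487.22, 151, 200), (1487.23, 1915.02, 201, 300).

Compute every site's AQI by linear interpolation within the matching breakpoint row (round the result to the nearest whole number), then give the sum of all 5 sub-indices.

Site G: row 429.57–851.93 (AQI 51–100). (100−51)·(661.66−429.57)/(851.93−429.57) + 51 = 49·232.09/422.36 + 51 ≈ 77.93 → 78.
Site E 332.80: bracket 0.00–429.56 → index 0–50; slope 50/429.56, offset 332.80.
AQI = 0 + 50/429.56·332.80 ≈ 38.74 ⇒ 39.
Site A: 1885.22 ∈ [1487.23, 1915.02] ↔ index [201, 300].
201 + (1885.22−1487.23)·(300−201)/(1915.02−1487.23) = 201 + 397.99·99/427.79 ≈ 293.10, so AQI = 293.
Site H: 712.58 ∈ [429.57, 851.93] ↔ index [51, 100].
51 + (712.58−429.57)·(100−51)/(851.93−429.57) = 51 + 283.01·49/422.36 ≈ 83.83, so AQI = 84.
Site M 1028.31: bracket 851.94–1047.52 → index 101–150; slope 49/195.58, offset 176.37.
AQI = 101 + 49/195.58·176.37 ≈ 145.19 ⇒ 145.
AQIs: Site G=78, Site E=39, Site A=293, Site H=84, Site M=145. Sum = 78 + 39 + 293 + 84 + 145 = 639.

639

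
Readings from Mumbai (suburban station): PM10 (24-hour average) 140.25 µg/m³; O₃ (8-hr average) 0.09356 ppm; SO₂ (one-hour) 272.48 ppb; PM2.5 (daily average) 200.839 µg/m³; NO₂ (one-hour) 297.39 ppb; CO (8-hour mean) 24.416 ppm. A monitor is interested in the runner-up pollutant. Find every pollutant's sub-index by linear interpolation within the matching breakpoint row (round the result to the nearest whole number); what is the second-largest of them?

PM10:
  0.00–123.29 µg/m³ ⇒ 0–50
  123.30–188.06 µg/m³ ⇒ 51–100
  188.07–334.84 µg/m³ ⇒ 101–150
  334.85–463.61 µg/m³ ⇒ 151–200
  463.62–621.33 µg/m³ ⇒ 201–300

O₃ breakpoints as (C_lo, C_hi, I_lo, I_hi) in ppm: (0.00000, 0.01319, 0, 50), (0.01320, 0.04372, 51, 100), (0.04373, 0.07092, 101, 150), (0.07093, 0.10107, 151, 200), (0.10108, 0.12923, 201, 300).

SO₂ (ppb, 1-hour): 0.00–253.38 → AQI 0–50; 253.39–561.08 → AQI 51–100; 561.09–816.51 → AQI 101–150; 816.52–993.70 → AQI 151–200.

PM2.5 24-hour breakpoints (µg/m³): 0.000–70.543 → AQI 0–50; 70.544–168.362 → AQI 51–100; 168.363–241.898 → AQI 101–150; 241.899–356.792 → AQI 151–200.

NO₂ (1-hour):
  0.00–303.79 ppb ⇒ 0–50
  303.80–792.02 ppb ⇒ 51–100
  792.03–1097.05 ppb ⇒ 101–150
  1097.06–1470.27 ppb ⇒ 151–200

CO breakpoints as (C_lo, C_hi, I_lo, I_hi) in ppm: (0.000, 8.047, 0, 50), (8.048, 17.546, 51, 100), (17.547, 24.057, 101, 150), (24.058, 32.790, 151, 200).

PM10: 140.25 ∈ [123.30, 188.06] ↔ index [51, 100].
51 + (140.25−123.30)·(100−51)/(188.06−123.30) = 51 + 16.95·49/64.76 ≈ 63.83, so AQI = 64.
O₃: row 0.07093–0.10107 (AQI 151–200). (200−151)·(0.09356−0.07093)/(0.10107−0.07093) + 151 = 49·0.02263/0.03014 + 151 ≈ 187.79 → 188.
SO₂ 272.48: bracket 253.39–561.08 → index 51–100; slope 49/307.69, offset 19.09.
AQI = 51 + 49/307.69·19.09 ≈ 54.04 ⇒ 54.
PM2.5 200.839: bracket 168.363–241.898 → index 101–150; slope 49/73.535, offset 32.476.
AQI = 101 + 49/73.535·32.476 ≈ 122.64 ⇒ 123.
NO₂: 297.39 ∈ [0.00, 303.79] ↔ index [0, 50].
0 + (297.39−0.00)·(50−0)/(303.79−0.00) = 0 + 297.39·50/303.79 ≈ 48.95, so AQI = 49.
CO: 24.416 ∈ [24.058, 32.790] ↔ index [151, 200].
151 + (24.416−24.058)·(200−151)/(32.790−24.058) = 151 + 0.358·49/8.732 ≈ 153.01, so AQI = 153.
Sub-indices: PM10→64, O₃→188, SO₂→54, PM2.5→123, NO₂→49, CO→153. Ranked high→low: 188, 153, 123, 64, 54, 49. Second-highest sub-index = 153.

153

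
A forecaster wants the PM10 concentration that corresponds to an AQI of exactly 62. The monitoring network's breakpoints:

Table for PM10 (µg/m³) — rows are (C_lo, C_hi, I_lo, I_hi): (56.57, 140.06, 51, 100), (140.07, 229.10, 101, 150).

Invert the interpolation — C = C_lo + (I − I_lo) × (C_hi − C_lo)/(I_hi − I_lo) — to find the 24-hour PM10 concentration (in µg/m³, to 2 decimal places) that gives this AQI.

75.31

AQI 62 lies in the 51–100 band, which corresponds to 56.57–140.06 µg/m³.
C = 56.57 + (62−51)×(140.06−56.57)/(100−51) = 56.57 + 11×83.49/49 ≈ 75.3127 µg/m³ → 75.31 µg/m³ to 2 dp.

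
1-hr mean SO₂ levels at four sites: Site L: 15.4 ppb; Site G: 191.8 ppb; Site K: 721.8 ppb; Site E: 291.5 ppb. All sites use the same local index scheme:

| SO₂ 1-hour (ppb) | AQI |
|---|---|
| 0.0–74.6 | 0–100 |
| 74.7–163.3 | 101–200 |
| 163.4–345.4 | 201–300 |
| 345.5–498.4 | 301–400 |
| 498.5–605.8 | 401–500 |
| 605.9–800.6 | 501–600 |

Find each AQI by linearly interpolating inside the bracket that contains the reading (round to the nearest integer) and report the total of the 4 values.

1068

Site L: row 0.0–74.6 (AQI 0–100). (100−0)·(15.4−0.0)/(74.6−0.0) + 0 = 100·15.4/74.6 + 0 ≈ 20.64 → 21.
Site G 191.8: bracket 163.4–345.4 → index 201–300; slope 99/182.0, offset 28.4.
AQI = 201 + 99/182.0·28.4 ≈ 216.45 ⇒ 216.
Site K: 721.8 lies in 605.9–800.6, so I_lo=501, I_hi=600, C_lo=605.9, C_hi=800.6.
(600−501)/(800.6−605.9) × (721.8−605.9) + 501 = 99/194.7 × 115.9 + 501 ≈ 559.93 → 560.
Site E: 291.5 lies in 163.4–345.4, so I_lo=201, I_hi=300, C_lo=163.4, C_hi=345.4.
(300−201)/(345.4−163.4) × (291.5−163.4) + 201 = 99/182.0 × 128.1 + 201 ≈ 270.68 → 271.
AQIs: Site L=21, Site G=216, Site K=560, Site E=271. Sum = 21 + 216 + 560 + 271 = 1068.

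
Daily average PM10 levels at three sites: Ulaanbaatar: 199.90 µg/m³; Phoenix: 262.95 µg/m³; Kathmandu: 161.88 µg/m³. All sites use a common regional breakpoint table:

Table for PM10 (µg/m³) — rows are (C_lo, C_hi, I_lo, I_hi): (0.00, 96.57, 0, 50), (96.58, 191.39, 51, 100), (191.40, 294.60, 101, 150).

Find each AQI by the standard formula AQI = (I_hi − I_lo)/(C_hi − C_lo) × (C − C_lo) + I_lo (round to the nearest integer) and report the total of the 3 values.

325

Ulaanbaatar: 199.90 ∈ [191.40, 294.60] ↔ index [101, 150].
101 + (199.90−191.40)·(150−101)/(294.60−191.40) = 101 + 8.50·49/103.20 ≈ 105.04, so AQI = 105.
Phoenix 262.95: bracket 191.40–294.60 → index 101–150; slope 49/103.20, offset 71.55.
AQI = 101 + 49/103.20·71.55 ≈ 134.97 ⇒ 135.
Kathmandu 161.88: bracket 96.58–191.39 → index 51–100; slope 49/94.81, offset 65.30.
AQI = 51 + 49/94.81·65.30 ≈ 84.75 ⇒ 85.
AQIs: Ulaanbaatar=105, Phoenix=135, Kathmandu=85. Sum = 105 + 135 + 85 = 325.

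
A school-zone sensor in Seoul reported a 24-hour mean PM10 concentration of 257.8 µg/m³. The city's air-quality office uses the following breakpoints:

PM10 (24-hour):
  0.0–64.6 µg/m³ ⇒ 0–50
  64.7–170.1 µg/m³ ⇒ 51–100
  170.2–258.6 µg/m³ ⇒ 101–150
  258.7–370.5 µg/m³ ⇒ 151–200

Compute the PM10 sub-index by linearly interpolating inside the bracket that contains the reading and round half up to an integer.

PM10: 257.8 lies in 170.2–258.6, so I_lo=101, I_hi=150, C_lo=170.2, C_hi=258.6.
(150−101)/(258.6−170.2) × (257.8−170.2) + 101 = 49/88.4 × 87.6 + 101 ≈ 149.56 → 150.

150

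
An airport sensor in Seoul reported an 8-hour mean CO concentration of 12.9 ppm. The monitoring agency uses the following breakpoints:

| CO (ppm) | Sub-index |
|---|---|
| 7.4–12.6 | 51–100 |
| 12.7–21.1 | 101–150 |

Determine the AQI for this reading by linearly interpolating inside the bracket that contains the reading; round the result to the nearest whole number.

CO 12.9: bracket 12.7–21.1 → index 101–150; slope 49/8.4, offset 0.2.
AQI = 101 + 49/8.4·0.2 ≈ 102.17 ⇒ 102.

102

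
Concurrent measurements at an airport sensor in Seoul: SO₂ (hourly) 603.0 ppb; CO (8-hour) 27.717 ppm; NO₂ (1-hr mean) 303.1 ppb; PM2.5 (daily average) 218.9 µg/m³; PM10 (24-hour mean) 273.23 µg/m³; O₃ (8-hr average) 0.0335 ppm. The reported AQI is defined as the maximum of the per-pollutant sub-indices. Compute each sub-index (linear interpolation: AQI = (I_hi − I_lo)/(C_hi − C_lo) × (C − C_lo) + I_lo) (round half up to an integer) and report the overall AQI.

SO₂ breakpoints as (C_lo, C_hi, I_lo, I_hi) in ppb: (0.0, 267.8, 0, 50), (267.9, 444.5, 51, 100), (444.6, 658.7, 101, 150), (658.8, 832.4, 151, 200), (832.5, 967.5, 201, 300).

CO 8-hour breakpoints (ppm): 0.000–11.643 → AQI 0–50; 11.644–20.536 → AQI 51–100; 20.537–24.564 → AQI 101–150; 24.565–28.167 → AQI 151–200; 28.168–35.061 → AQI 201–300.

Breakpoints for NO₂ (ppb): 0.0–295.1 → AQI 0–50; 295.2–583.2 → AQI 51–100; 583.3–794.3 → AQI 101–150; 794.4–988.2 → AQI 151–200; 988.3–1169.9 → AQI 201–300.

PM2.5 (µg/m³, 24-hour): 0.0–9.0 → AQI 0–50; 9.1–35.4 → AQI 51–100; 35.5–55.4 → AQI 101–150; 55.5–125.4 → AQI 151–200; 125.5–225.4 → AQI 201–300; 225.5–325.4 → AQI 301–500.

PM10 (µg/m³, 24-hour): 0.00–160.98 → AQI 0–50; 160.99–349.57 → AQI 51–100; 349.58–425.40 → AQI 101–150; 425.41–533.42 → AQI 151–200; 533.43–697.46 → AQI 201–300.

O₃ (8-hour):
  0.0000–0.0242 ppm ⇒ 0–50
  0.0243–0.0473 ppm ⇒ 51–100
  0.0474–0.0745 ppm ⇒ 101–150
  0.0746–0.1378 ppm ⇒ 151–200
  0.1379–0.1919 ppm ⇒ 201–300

SO₂: 603.0 lies in 444.6–658.7, so I_lo=101, I_hi=150, C_lo=444.6, C_hi=658.7.
(150−101)/(658.7−444.6) × (603.0−444.6) + 101 = 49/214.1 × 158.4 + 101 ≈ 137.25 → 137.
CO: 27.717 ∈ [24.565, 28.167] ↔ index [151, 200].
151 + (27.717−24.565)·(200−151)/(28.167−24.565) = 151 + 3.152·49/3.602 ≈ 193.88, so AQI = 194.
NO₂: 303.1 ∈ [295.2, 583.2] ↔ index [51, 100].
51 + (303.1−295.2)·(100−51)/(583.2−295.2) = 51 + 7.9·49/288.0 ≈ 52.34, so AQI = 52.
PM2.5: 218.9 ∈ [125.5, 225.4] ↔ index [201, 300].
201 + (218.9−125.5)·(300−201)/(225.4−125.5) = 201 + 93.4·99/99.9 ≈ 293.56, so AQI = 294.
PM10: 273.23 ∈ [160.99, 349.57] ↔ index [51, 100].
51 + (273.23−160.99)·(100−51)/(349.57−160.99) = 51 + 112.24·49/188.58 ≈ 80.16, so AQI = 80.
O₃: row 0.0243–0.0473 (AQI 51–100). (100−51)·(0.0335−0.0243)/(0.0473−0.0243) + 51 = 49·0.0092/0.0230 + 51 ≈ 70.60 → 71.
Sub-indices: SO₂→137, CO→194, NO₂→52, PM2.5→294, PM10→80, O₃→71. Overall AQI = max = 294; dominant pollutant is PM2.5.

294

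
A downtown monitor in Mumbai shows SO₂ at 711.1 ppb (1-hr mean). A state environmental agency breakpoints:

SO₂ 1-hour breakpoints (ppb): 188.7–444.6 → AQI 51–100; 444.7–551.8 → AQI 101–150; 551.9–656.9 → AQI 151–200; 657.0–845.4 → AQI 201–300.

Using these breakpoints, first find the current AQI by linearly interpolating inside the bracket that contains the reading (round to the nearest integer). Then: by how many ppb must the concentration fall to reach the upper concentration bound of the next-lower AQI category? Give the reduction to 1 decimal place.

54.2

SO₂: row 657.0–845.4 (AQI 201–300). (300−201)·(711.1−657.0)/(845.4−657.0) + 201 = 99·54.1/188.4 + 201 ≈ 229.43 → 229.
Current AQI 229 is in the Very Unhealthy range (201–300). The next-lower category tops out at AQI 200, whose upper concentration bound is 656.9 ppb.
Reduction needed = 711.1 − 656.9 = 54.2 ppb.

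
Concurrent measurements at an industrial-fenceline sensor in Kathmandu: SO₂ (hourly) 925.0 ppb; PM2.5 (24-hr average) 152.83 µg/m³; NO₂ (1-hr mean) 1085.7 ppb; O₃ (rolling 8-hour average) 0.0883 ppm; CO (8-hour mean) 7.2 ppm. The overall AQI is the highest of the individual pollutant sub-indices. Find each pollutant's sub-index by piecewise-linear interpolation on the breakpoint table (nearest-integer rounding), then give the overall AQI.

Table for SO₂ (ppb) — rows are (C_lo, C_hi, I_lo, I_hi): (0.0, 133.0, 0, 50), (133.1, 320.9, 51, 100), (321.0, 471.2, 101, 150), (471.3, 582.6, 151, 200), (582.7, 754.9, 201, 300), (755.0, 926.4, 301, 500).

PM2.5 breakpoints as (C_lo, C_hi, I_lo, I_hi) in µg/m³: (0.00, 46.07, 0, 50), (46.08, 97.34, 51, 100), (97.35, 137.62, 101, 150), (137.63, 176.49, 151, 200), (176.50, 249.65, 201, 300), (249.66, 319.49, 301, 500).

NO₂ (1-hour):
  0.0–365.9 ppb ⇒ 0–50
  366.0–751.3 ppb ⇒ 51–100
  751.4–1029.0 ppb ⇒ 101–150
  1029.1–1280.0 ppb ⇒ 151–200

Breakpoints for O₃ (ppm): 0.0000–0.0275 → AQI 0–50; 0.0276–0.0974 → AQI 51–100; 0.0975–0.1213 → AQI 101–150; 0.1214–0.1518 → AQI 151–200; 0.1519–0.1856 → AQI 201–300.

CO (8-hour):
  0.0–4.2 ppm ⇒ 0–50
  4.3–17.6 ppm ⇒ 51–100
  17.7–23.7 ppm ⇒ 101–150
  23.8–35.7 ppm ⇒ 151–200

498

SO₂: 925.0 ∈ [755.0, 926.4] ↔ index [301, 500].
301 + (925.0−755.0)·(500−301)/(926.4−755.0) = 301 + 170.0·199/171.4 ≈ 498.37, so AQI = 498.
PM2.5: 152.83 lies in 137.63–176.49, so I_lo=151, I_hi=200, C_lo=137.63, C_hi=176.49.
(200−151)/(176.49−137.63) × (152.83−137.63) + 151 = 49/38.86 × 15.20 + 151 ≈ 170.17 → 170.
NO₂: 1085.7 ∈ [1029.1, 1280.0] ↔ index [151, 200].
151 + (1085.7−1029.1)·(200−151)/(1280.0−1029.1) = 151 + 56.6·49/250.9 ≈ 162.05, so AQI = 162.
O₃ 0.0883: bracket 0.0276–0.0974 → index 51–100; slope 49/0.0698, offset 0.0607.
AQI = 51 + 49/0.0698·0.0607 ≈ 93.61 ⇒ 94.
CO 7.2: bracket 4.3–17.6 → index 51–100; slope 49/13.3, offset 2.9.
AQI = 51 + 49/13.3·2.9 ≈ 61.68 ⇒ 62.
Sub-indices: SO₂→498, PM2.5→170, NO₂→162, O₃→94, CO→62. Overall AQI = max = 498; dominant pollutant is SO₂.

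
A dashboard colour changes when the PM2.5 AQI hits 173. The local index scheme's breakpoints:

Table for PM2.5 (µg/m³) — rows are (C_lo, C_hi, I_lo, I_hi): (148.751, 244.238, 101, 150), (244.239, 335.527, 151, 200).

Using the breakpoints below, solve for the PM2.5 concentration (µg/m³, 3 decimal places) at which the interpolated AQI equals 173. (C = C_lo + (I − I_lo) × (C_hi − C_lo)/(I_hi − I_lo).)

AQI 173 lies in the 151–200 band, which corresponds to 244.239–335.527 µg/m³.
C = 244.239 + (173−151)×(335.527−244.239)/(200−151) = 244.239 + 22×91.288/49 ≈ 285.22545 µg/m³ → 285.225 µg/m³ to 3 dp.

285.225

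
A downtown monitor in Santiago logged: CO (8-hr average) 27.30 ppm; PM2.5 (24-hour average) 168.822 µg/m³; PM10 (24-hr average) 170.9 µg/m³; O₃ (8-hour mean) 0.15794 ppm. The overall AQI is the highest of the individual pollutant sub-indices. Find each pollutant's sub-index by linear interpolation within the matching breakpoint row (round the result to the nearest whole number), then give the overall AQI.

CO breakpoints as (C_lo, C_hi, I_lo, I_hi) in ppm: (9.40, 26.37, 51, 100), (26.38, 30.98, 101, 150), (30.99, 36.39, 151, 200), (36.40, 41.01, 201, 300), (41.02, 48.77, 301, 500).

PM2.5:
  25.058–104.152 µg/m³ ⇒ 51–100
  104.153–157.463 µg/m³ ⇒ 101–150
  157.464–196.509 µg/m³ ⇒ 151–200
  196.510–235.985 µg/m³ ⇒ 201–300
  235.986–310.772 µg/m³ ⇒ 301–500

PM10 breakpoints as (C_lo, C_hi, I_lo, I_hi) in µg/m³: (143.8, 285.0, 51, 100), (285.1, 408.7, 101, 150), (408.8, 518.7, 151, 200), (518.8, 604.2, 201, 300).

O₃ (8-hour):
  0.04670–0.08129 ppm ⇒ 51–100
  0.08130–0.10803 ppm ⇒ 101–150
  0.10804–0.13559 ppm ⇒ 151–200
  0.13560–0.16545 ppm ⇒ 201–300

CO: 27.30 lies in 26.38–30.98, so I_lo=101, I_hi=150, C_lo=26.38, C_hi=30.98.
(150−101)/(30.98−26.38) × (27.30−26.38) + 101 = 49/4.60 × 0.92 + 101 ≈ 110.80 → 111.
PM2.5 168.822: bracket 157.464–196.509 → index 151–200; slope 49/39.045, offset 11.358.
AQI = 151 + 49/39.045·11.358 ≈ 165.25 ⇒ 165.
PM10: 170.9 ∈ [143.8, 285.0] ↔ index [51, 100].
51 + (170.9−143.8)·(100−51)/(285.0−143.8) = 51 + 27.1·49/141.2 ≈ 60.40, so AQI = 60.
O₃: row 0.13560–0.16545 (AQI 201–300). (300−201)·(0.15794−0.13560)/(0.16545−0.13560) + 201 = 99·0.02234/0.02985 + 201 ≈ 275.09 → 275.
Sub-indices: CO→111, PM2.5→165, PM10→60, O₃→275. Overall AQI = max = 275; dominant pollutant is O₃.
AQI 275: Very Unhealthy.

275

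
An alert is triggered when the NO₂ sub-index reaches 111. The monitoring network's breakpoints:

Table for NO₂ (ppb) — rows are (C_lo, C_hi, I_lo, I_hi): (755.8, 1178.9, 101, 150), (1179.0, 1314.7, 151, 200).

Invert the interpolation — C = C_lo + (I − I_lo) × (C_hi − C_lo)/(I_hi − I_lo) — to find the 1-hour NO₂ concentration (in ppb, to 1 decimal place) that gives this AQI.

842.1

AQI 111 lies in the 101–150 band, which corresponds to 755.8–1178.9 ppb.
C = 755.8 + (111−101)×(1178.9−755.8)/(150−101) = 755.8 + 10×423.1/49 ≈ 842.147 ppb → 842.1 ppb to 1 dp.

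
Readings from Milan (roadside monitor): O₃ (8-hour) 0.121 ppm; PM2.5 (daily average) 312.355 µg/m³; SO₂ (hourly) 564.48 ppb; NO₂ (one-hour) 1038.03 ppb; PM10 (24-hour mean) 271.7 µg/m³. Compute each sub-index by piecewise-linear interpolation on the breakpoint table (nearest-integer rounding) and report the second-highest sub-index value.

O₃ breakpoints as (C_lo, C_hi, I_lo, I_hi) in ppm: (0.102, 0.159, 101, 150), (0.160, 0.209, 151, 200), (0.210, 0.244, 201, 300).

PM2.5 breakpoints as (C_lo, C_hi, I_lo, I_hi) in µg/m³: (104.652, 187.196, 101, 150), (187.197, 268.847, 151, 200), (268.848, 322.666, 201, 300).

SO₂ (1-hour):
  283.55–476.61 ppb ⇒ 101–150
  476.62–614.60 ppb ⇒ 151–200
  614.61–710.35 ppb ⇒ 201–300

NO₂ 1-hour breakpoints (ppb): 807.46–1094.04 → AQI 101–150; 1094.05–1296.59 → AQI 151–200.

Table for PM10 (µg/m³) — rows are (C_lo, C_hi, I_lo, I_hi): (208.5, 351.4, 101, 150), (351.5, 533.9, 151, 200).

O₃: 0.121 lies in 0.102–0.159, so I_lo=101, I_hi=150, C_lo=0.102, C_hi=0.159.
(150−101)/(0.159−0.102) × (0.121−0.102) + 101 = 49/0.057 × 0.019 + 101 ≈ 117.33 → 117.
PM2.5: 312.355 ∈ [268.848, 322.666] ↔ index [201, 300].
201 + (312.355−268.848)·(300−201)/(322.666−268.848) = 201 + 43.507·99/53.818 ≈ 281.03, so AQI = 281.
SO₂ 564.48: bracket 476.62–614.60 → index 151–200; slope 49/137.98, offset 87.86.
AQI = 151 + 49/137.98·87.86 ≈ 182.20 ⇒ 182.
NO₂ 1038.03: bracket 807.46–1094.04 → index 101–150; slope 49/286.58, offset 230.57.
AQI = 101 + 49/286.58·230.57 ≈ 140.42 ⇒ 140.
PM10: 271.7 ∈ [208.5, 351.4] ↔ index [101, 150].
101 + (271.7−208.5)·(150−101)/(351.4−208.5) = 101 + 63.2·49/142.9 ≈ 122.67, so AQI = 123.
Sub-indices: O₃→117, PM2.5→281, SO₂→182, NO₂→140, PM10→123. Ranked high→low: 281, 182, 140, 123, 117. Second-highest sub-index = 182.

182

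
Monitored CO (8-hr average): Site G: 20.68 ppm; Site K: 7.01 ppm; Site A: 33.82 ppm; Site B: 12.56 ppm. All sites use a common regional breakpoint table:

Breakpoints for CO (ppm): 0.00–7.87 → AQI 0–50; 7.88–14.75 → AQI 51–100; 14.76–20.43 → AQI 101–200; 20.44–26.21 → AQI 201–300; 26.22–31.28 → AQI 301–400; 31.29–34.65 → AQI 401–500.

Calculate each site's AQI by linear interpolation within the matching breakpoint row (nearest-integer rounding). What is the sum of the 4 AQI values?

810

Site G: 20.68 ∈ [20.44, 26.21] ↔ index [201, 300].
201 + (20.68−20.44)·(300−201)/(26.21−20.44) = 201 + 0.24·99/5.77 ≈ 205.12, so AQI = 205.
Site K: 7.01 lies in 0.00–7.87, so I_lo=0, I_hi=50, C_lo=0.00, C_hi=7.87.
(50−0)/(7.87−0.00) × (7.01−0.00) + 0 = 50/7.87 × 7.01 + 0 ≈ 44.54 → 45.
Site A: 33.82 ∈ [31.29, 34.65] ↔ index [401, 500].
401 + (33.82−31.29)·(500−401)/(34.65−31.29) = 401 + 2.53·99/3.36 ≈ 475.54, so AQI = 476.
Site B: 12.56 lies in 7.88–14.75, so I_lo=51, I_hi=100, C_lo=7.88, C_hi=14.75.
(100−51)/(14.75−7.88) × (12.56−7.88) + 51 = 49/6.87 × 4.68 + 51 ≈ 84.38 → 84.
AQIs: Site G=205, Site K=45, Site A=476, Site B=84. Sum = 205 + 45 + 476 + 84 = 810.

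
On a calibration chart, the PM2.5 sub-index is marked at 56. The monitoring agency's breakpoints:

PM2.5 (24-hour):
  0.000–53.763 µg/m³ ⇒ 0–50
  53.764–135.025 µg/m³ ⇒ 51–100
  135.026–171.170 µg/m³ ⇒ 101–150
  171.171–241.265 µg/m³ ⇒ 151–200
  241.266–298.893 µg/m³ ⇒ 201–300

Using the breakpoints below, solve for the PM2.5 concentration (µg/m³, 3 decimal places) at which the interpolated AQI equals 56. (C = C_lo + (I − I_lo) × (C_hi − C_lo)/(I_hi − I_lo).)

62.056

AQI 56 lies in the 51–100 band, which corresponds to 53.764–135.025 µg/m³.
C = 53.764 + (56−51)×(135.025−53.764)/(100−51) = 53.764 + 5×81.261/49 ≈ 62.05594 µg/m³ → 62.056 µg/m³ to 3 dp.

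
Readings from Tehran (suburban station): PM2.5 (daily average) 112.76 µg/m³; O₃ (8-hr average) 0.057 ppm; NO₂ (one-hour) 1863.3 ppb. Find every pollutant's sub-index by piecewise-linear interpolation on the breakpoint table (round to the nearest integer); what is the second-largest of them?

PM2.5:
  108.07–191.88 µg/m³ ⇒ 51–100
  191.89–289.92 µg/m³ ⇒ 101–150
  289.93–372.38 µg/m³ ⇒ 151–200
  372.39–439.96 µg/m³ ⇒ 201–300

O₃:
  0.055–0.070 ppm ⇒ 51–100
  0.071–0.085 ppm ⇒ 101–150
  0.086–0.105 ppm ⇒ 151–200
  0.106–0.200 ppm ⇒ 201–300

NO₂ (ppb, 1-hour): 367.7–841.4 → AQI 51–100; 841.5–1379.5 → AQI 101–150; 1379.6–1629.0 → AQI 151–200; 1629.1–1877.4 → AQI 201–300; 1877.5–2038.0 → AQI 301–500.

PM2.5: 112.76 lies in 108.07–191.88, so I_lo=51, I_hi=100, C_lo=108.07, C_hi=191.88.
(100−51)/(191.88−108.07) × (112.76−108.07) + 51 = 49/83.81 × 4.69 + 51 ≈ 53.74 → 54.
O₃ 0.057: bracket 0.055–0.070 → index 51–100; slope 49/0.015, offset 0.002.
AQI = 51 + 49/0.015·0.002 ≈ 57.53 ⇒ 58.
NO₂: row 1629.1–1877.4 (AQI 201–300). (300−201)·(1863.3−1629.1)/(1877.4−1629.1) + 201 = 99·234.2/248.3 + 201 ≈ 294.38 → 294.
Sub-indices: PM2.5→54, O₃→58, NO₂→294. Ranked high→low: 294, 58, 54. Second-highest sub-index = 58.

58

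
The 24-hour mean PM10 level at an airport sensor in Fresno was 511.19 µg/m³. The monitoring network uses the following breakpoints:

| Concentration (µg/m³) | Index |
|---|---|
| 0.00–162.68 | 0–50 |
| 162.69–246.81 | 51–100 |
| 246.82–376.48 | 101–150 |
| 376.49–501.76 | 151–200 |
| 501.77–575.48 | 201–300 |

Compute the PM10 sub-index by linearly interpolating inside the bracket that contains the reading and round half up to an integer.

214

PM10: row 501.77–575.48 (AQI 201–300). (300−201)·(511.19−501.77)/(575.48−501.77) + 201 = 99·9.42/73.71 + 201 ≈ 213.65 → 214.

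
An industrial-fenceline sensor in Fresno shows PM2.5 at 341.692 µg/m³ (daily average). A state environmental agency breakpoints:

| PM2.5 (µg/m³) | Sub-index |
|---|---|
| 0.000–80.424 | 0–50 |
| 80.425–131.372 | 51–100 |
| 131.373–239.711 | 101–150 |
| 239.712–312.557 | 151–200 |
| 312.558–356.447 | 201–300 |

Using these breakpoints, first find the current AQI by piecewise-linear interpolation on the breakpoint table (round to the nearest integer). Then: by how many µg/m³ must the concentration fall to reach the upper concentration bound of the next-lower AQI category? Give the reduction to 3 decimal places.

PM2.5: row 312.558–356.447 (AQI 201–300). (300−201)·(341.692−312.558)/(356.447−312.558) + 201 = 99·29.134/43.889 + 201 ≈ 266.72 → 267.
Current AQI 267 is in the Very Unhealthy range (201–300). The next-lower category tops out at AQI 200, whose upper concentration bound is 312.557 µg/m³.
Reduction needed = 341.692 − 312.557 = 29.135 µg/m³.

29.135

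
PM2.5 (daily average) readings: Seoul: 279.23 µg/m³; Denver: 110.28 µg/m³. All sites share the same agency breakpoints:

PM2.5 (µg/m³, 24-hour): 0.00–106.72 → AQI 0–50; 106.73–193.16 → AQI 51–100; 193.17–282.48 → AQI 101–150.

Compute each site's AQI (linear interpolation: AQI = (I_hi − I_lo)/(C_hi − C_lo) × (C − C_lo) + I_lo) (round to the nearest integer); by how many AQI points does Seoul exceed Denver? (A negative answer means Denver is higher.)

95

Seoul: row 193.17–282.48 (AQI 101–150). (150−101)·(279.23−193.17)/(282.48−193.17) + 101 = 49·86.06/89.31 + 101 ≈ 148.22 → 148.
Denver: row 106.73–193.16 (AQI 51–100). (100−51)·(110.28−106.73)/(193.16−106.73) + 51 = 49·3.55/86.43 + 51 ≈ 53.01 → 53.
AQIs: Seoul=148, Denver=53. Seoul (148) − Denver (53) = 95.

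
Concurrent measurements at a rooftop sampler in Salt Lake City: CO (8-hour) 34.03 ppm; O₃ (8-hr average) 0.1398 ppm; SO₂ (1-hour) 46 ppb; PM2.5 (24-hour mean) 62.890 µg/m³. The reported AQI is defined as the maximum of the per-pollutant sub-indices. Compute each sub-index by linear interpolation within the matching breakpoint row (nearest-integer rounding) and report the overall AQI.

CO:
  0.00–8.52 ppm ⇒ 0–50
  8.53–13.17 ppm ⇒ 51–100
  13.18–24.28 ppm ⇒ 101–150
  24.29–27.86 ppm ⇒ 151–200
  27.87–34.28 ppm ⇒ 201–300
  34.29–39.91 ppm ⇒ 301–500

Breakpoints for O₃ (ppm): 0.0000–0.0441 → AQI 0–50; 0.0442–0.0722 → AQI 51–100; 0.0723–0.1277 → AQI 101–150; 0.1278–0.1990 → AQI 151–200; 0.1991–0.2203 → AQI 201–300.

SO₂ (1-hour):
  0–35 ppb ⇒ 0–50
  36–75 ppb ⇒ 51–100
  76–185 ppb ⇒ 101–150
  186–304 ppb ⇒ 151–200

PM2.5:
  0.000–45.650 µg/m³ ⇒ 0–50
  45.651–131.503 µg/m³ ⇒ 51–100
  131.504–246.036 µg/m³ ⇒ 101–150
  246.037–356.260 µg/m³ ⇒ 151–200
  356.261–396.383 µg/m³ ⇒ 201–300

296

CO: row 27.87–34.28 (AQI 201–300). (300−201)·(34.03−27.87)/(34.28−27.87) + 201 = 99·6.16/6.41 + 201 ≈ 296.14 → 296.
O₃ 0.1398: bracket 0.1278–0.1990 → index 151–200; slope 49/0.0712, offset 0.0120.
AQI = 151 + 49/0.0712·0.0120 ≈ 159.26 ⇒ 159.
SO₂ 46: bracket 36–75 → index 51–100; slope 49/39, offset 10.
AQI = 51 + 49/39·10 ≈ 63.56 ⇒ 64.
PM2.5: 62.890 lies in 45.651–131.503, so I_lo=51, I_hi=100, C_lo=45.651, C_hi=131.503.
(100−51)/(131.503−45.651) × (62.890−45.651) + 51 = 49/85.852 × 17.239 + 51 ≈ 60.84 → 61.
Sub-indices: CO→296, O₃→159, SO₂→64, PM2.5→61. Overall AQI = max = 296; dominant pollutant is CO.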